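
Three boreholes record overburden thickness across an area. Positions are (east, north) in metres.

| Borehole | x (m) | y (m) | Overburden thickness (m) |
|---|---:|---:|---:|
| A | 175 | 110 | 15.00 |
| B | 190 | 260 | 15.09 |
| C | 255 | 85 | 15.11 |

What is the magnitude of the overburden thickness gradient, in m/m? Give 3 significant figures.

With d = a·x + b·y + c and A as origin, the differences give:
  15·a + 150·b = +0.09
  80·a + (-25)·b = +0.11
Eliminate b (×(-25) and ×150, subtract): -12375·a = -18.750 → a = ∂d/∂x = +0.001515
Back-substitute: b = ∂d/∂y = +0.0004485.
|∇f| = √(0.001515² + 0.0004485²) = 0.00158 m/m

0.00158 m/m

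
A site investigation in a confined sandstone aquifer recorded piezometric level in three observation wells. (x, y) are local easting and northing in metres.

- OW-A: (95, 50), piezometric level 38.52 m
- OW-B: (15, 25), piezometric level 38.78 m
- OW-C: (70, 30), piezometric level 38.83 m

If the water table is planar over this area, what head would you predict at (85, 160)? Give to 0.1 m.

Three-point gradient (reference OW-A): Δ to OW-B = (-80, -25, +0.26), Δ to OW-C = (-25, -20, +0.31).
∂h/∂x = +0.002615, ∂h/∂y = -0.01877 (det = 975).
h(85, 160) = 38.52 + (+0.002615)·(-10) + (-0.01877)·(110) = 38.52 -0.026 -2.065 = 36.429 m.

36.4 m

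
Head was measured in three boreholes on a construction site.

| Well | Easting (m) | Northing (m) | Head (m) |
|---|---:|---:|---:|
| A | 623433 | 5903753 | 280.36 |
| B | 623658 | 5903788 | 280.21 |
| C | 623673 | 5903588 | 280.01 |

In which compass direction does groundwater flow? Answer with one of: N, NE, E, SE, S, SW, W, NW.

SE

Differences from A: to B (Δx, Δy, Δh) = (225, 35, -0.15); to C = (240, -165, -0.35).
Determinant of the coordinate differences = 225·(-165) − 240·35 = -45525.
∂h/∂x = [(-0.15)·(-165) − (-0.35)·35] / -45525 = -0.0008127
∂h/∂y = [225·(-0.35) − 240·(-0.15)] / -45525 = +0.0009390
Flow = −∇h = (+0.0008127 east, -0.0009390 north), which points southeast.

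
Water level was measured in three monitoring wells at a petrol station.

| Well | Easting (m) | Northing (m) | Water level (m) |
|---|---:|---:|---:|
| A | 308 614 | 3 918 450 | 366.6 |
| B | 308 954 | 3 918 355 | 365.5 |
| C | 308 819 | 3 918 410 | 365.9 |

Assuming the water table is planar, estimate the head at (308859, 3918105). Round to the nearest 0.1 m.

366.4 m

With h = a·x + b·y + c and A as origin, the differences give:
  340·a + (-95)·b = -1.1
  205·a + (-40)·b = -0.7
Eliminate b (×(-40) and ×(-95), subtract): 5875·a = -22.50 → a = ∂h/∂x = -0.003830
Back-substitute: b = ∂h/∂y = -0.002128.
h(308859, 3918105) = 366.6 + (-0.003830)·(245) + (-0.002128)·(-345) = 366.6 -0.938 +0.734 = 366.396 m.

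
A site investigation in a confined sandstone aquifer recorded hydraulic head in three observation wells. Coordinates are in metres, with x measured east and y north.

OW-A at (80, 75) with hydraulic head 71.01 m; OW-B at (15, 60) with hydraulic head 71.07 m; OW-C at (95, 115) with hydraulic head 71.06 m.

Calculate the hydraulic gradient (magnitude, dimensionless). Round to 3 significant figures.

Taking OW-A as reference: OW-B−OW-A = (-65, -15, +0.06); OW-C−OW-A = (15, 40, +0.05).
Solve a·Δx + b·Δy = Δh: det = (-65)·40 − 15·(-15) = -2375.
∂h/∂x = [(+0.06)·40 − (+0.05)·(-15)] / -2375 = -0.001326
∂h/∂y = [(-65)·(+0.05) − 15·(+0.06)] / -2375 = +0.001747
|∇h| = √(-0.001326² + 0.001747²) = 0.002193

0.00219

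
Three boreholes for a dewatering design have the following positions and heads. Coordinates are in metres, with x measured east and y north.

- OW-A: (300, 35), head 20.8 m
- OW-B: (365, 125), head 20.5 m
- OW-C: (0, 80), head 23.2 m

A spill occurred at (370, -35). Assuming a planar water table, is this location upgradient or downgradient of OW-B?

Differences from OW-A: to OW-B (Δx, Δy, Δh) = (65, 90, -0.3); to OW-C = (-300, 45, +2.4).
Solve a·Δx + b·Δy = Δh: det = 65·45 − (-300)·90 = 29925.
∂h/∂x = [(-0.3)·45 − (+2.4)·90] / 29925 = -0.007669
∂h/∂y = [65·(+2.4) − (-300)·(-0.3)] / 29925 = +0.002206
Head at (370, -35) = 20.8 + (-0.007669)·(70) + (+0.002206)·(-70) = 20.11 m.
That is lower than the 20.5 m at OW-B, so the point is downgradient.

downgradient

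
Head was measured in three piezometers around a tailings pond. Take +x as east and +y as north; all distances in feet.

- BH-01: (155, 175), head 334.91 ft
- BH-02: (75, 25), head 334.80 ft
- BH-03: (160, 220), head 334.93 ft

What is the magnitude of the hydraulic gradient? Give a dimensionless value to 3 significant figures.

With h = a·x + b·y + c and BH-01 as origin, the differences give:
  (-80)·a + (-150)·b = -0.11
  5·a + 45·b = +0.02
Eliminate b (×45 and ×(-150), subtract): -2850·a = -1.950 → a = ∂h/∂x = +0.0006842
Back-substitute: b = ∂h/∂y = +0.0003684.
|∇h| = √(0.0006842² + 0.0003684²) = 0.0007771

0.000777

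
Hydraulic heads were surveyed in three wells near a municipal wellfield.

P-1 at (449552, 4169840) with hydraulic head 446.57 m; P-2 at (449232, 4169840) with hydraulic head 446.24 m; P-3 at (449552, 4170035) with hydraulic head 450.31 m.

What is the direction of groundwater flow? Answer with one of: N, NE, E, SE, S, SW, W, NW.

S

∂h/∂x = (446.24 − 446.57) / (449232 − 449552) = +0.001031
∂h/∂y = (450.31 − 446.57) / (4170035 − 4169840) = +0.01918
Flow = −∇h = (-0.001031 east, -0.01918 north), which points south.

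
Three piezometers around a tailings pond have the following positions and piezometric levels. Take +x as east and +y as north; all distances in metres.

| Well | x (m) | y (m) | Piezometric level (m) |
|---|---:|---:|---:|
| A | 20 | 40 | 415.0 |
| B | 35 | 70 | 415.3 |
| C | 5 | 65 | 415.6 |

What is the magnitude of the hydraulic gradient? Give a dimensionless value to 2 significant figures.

Taking A as reference: B−A = (15, 30, +0.3); C−A = (-15, 25, +0.6).
Determinant of the coordinate differences = 15·25 − (-15)·30 = 825.
∂h/∂x = [(+0.3)·25 − (+0.6)·30] / 825 = -0.01273
∂h/∂y = [15·(+0.6) − (-15)·(+0.3)] / 825 = +0.01636
|∇h| = √(-0.01273² + 0.01636²) = 0.02073

0.021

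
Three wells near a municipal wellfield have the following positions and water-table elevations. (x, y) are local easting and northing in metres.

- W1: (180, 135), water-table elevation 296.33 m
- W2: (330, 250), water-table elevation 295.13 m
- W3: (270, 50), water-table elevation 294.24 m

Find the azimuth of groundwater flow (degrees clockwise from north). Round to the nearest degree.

121°

With h = a·x + b·y + c and W1 as origin, the differences give:
  150·a + 115·b = -1.20
  90·a + (-85)·b = -2.09
Eliminate b (×(-85) and ×115, subtract): -23100·a = 342.350 → a = ∂h/∂x = -0.01482
Back-substitute: b = ∂h/∂y = +0.008896.
Flow direction (−∇h) has components (+0.01482 E, -0.008896 N).
Azimuth = atan2(E, N) = atan2(+0.01482, -0.008896) = 121.0° ≈ 121°.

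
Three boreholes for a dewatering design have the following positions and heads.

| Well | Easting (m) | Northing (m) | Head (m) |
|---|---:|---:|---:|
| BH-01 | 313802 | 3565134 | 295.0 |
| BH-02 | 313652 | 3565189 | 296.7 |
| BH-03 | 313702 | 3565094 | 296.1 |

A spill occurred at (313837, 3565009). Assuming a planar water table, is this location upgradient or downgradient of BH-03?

With h = a·x + b·y + c and BH-01 as origin, the differences give:
  (-150)·a + 55·b = +1.7
  (-100)·a + (-40)·b = +1.1
Eliminate b (×(-40) and ×55, subtract): 11500·a = -128.50 → a = ∂h/∂x = -0.01117
Back-substitute: b = ∂h/∂y = +0.0004348.
Head at (313837, 3565009) = 295.0 + (-0.01117)·(35) + (+0.0004348)·(-125) = 294.55 m.
That is lower than the 296.1 m at BH-03, so the point is downgradient.

downgradient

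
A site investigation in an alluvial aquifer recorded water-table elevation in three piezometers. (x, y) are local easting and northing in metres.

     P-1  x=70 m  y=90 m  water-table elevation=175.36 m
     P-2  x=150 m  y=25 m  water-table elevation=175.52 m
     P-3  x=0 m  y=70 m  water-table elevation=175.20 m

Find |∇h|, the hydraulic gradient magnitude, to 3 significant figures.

0.00223

Differences from P-1: to P-2 (Δx, Δy, Δh) = (80, -65, +0.16); to P-3 = (-70, -20, -0.16).
Determinant of the coordinate differences = 80·(-20) − (-70)·(-65) = -6150.
∂h/∂x = [(+0.16)·(-20) − (-0.16)·(-65)] / -6150 = +0.002211
∂h/∂y = [80·(-0.16) − (-70)·(+0.16)] / -6150 = +0.0002602
|∇h| = √(0.002211² + 0.0002602²) = 0.002226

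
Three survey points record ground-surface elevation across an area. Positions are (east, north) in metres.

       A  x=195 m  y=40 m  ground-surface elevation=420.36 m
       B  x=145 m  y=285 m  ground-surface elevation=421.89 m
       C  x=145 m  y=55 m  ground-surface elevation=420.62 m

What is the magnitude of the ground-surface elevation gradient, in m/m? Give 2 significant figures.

Differences from A: to B (Δx, Δy, Δh) = (-50, 245, +1.53); to C = (-50, 15, +0.26).
Solve a·Δx + b·Δy = Δz: det = (-50)·15 − (-50)·245 = 11500.
∂z/∂x = [(+1.53)·15 − (+0.26)·245] / 11500 = -0.003543
∂z/∂y = [(-50)·(+0.26) − (-50)·(+1.53)] / 11500 = +0.005522
|∇f| = √(-0.003543² + 0.005522²) = 0.006561 m/m

0.0066 m/m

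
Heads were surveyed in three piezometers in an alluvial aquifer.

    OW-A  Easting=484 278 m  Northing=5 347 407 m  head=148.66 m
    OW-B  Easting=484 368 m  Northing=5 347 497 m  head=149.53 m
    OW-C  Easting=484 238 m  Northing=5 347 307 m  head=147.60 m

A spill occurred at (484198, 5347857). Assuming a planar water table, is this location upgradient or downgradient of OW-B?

With h = a·x + b·y + c and OW-A as origin, the differences give:
  90·a + 90·b = +0.87
  (-40)·a + (-100)·b = -1.06
Eliminate b (×(-100) and ×90, subtract): -5400·a = 8.400 → a = ∂h/∂x = -0.001556
Back-substitute: b = ∂h/∂y = +0.01122.
Head at (484198, 5347857) = 148.66 + (-0.001556)·(-80) + (+0.01122)·(450) = 153.83 m.
That is higher than the 149.53 m at OW-B, so the point is upgradient.

upgradient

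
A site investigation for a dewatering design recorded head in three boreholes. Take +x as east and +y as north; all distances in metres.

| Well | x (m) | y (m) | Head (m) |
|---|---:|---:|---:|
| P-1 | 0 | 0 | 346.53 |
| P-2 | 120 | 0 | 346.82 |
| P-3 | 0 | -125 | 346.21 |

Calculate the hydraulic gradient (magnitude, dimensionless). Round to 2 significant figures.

∂h/∂x = (346.82 − 346.53) / (120 − 0) = +0.002417
∂h/∂y = (346.21 − 346.53) / (-125 − 0) = +0.002560
|∇h| = √(0.002417² + 0.002560²) = 0.003521

0.0035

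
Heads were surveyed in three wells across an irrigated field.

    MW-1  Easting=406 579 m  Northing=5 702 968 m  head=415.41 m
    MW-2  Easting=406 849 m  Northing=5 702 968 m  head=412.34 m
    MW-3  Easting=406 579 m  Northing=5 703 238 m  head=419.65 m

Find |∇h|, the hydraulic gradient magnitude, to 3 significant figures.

0.0194

∂h/∂x = (412.34 − 415.41) / (406849 − 406579) = -0.01137
∂h/∂y = (419.65 − 415.41) / (5703238 − 5702968) = +0.01570
|∇h| = √(-0.01137² + 0.01570²) = 0.01938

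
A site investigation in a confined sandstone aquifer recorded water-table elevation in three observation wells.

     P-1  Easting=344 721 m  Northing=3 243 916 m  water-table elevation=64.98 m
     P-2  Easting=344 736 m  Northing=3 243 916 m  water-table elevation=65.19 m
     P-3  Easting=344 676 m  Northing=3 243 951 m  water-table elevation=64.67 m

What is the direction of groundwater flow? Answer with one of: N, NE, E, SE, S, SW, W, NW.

SW

Taking P-1 as reference: P-2−P-1 = (15, 0, +0.21); P-3−P-1 = (-45, 35, -0.31).
Solve a·Δx + b·Δy = Δh: det = 15·35 − (-45)·0 = 525.
∂h/∂x = [(+0.21)·35 − (-0.31)·0] / 525 = +0.01400
∂h/∂y = [15·(-0.31) − (-45)·(+0.21)] / 525 = +0.009143
Flow = −∇h = (-0.01400 east, -0.009143 north), which points southwest.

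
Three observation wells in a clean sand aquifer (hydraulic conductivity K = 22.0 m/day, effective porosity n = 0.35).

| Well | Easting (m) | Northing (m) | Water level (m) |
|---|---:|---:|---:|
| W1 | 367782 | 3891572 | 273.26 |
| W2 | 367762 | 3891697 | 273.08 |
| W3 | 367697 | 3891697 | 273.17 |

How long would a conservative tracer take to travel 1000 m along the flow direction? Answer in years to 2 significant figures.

20 years

Three-point gradient (reference W1): Δ to W2 = (-20, 125, -0.18), Δ to W3 = (-85, 125, -0.09).
∂h/∂x = -0.001385, ∂h/∂y = -0.001662 (det = 8125).
|∇h| = √(-0.001385² + -0.001662²) = 0.002163
Seepage velocity v = K·i/n = 22.0 × 0.002163 / 0.35 = 0.136 m/day.
t = 1000 / 0.136 = 7353 days = 20.1 years.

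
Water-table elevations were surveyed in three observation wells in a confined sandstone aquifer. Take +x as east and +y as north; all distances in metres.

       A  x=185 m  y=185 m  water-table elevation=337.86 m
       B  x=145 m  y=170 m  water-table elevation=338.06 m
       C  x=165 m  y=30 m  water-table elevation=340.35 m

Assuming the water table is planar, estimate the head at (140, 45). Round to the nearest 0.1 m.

340.1 m

Differences from A: to B (Δx, Δy, Δh) = (-40, -15, +0.20); to C = (-20, -155, +2.49).
Determinant of the coordinate differences = (-40)·(-155) − (-20)·(-15) = 5900.
∂h/∂x = [(+0.20)·(-155) − (+2.49)·(-15)] / 5900 = +0.001076
∂h/∂y = [(-40)·(+2.49) − (-20)·(+0.20)] / 5900 = -0.01620
h(140, 45) = 337.86 + (+0.001076)·(-45) + (-0.01620)·(-140) = 337.86 -0.048 +2.268 = 340.080 m.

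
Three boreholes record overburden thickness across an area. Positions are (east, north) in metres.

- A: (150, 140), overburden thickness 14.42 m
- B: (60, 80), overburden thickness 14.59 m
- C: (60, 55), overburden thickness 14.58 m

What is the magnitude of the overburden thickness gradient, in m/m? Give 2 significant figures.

With d = a·x + b·y + c and A as origin, the differences give:
  (-90)·a + (-60)·b = +0.17
  (-90)·a + (-85)·b = +0.16
Eliminate b (×(-85) and ×(-60), subtract): 2250·a = -4.850 → a = ∂d/∂x = -0.002156
Back-substitute: b = ∂d/∂y = +0.0004000.
|∇f| = √(-0.002156² + 0.0004000²) = 0.002193 m/m

0.0022 m/m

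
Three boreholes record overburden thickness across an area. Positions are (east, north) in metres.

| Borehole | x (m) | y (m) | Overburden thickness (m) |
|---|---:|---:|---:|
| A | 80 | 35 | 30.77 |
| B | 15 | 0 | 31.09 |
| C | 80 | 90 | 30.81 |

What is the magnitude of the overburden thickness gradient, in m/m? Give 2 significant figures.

0.0054 m/m

With d = a·x + b·y + c and A as origin, the differences give:
  (-65)·a + (-35)·b = +0.32
  0·a + 55·b = +0.04
Eliminate b (×55 and ×(-35), subtract): -3575·a = 19.000 → a = ∂d/∂x = -0.005315
Back-substitute: b = ∂d/∂y = +0.0007273.
|∇f| = √(-0.005315² + 0.0007273²) = 0.005365 m/m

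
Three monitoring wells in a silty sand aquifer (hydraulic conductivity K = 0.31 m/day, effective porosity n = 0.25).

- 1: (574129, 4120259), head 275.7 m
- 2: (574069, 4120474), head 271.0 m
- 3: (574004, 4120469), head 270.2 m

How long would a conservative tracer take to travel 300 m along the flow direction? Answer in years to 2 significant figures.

With h = a·x + b·y + c and 1 as origin, the differences give:
  (-60)·a + 215·b = -4.7
  (-125)·a + 210·b = -5.5
Eliminate b (×210 and ×215, subtract): 14275·a = 195.50 → a = ∂h/∂x = +0.01370
Back-substitute: b = ∂h/∂y = -0.01804.
|∇h| = √(0.01370² + -0.01804²) = 0.02265
Seepage velocity v = K·i/n = 0.31 × 0.02265 / 0.25 = 0.02809 m/day.
t = 300 / 0.02809 = 1.068e+04 days = 29.2 years.

29 years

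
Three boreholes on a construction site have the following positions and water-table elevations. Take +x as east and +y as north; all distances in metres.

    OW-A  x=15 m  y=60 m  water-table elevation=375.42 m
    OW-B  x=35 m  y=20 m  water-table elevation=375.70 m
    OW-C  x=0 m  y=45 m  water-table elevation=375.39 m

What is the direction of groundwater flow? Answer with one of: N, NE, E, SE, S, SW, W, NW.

Three-point gradient (reference OW-A): Δ to OW-B = (20, -40, +0.28), Δ to OW-C = (-15, -15, -0.03).
∂h/∂x = +0.006000, ∂h/∂y = -0.004000 (det = -900).
Flow = −∇h = (-0.006000 east, +0.004000 north), which points northwest.

NW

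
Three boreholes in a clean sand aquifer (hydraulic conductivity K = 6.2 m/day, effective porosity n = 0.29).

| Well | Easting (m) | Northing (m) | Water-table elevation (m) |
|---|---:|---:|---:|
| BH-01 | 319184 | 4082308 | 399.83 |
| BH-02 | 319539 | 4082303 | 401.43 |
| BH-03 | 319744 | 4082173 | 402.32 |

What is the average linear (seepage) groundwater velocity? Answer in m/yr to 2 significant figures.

With h = a·x + b·y + c and BH-01 as origin, the differences give:
  355·a + (-5)·b = +1.60
  560·a + (-135)·b = +2.49
Eliminate b (×(-135) and ×(-5), subtract): -45125·a = -203.550 → a = ∂h/∂x = +0.004511
Back-substitute: b = ∂h/∂y = +0.0002670.
|∇h| = √(0.004511² + 0.0002670²) = 0.004519
Seepage velocity v = K·i/n = 6.2 × 0.004519 / 0.29 = 0.09661 m/day = 35.29 m/yr.

35 m/yr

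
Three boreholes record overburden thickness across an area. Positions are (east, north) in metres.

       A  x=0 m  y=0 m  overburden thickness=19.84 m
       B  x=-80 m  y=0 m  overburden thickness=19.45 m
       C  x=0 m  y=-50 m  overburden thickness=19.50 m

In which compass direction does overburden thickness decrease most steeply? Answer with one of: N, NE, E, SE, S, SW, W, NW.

∂d/∂x = (19.45 − 19.84) / (-80 − 0) = +0.004875
∂d/∂y = (19.50 − 19.84) / (-50 − 0) = +0.006800
Steepest decrease is along −∇f = (-0.004875 E, -0.006800 N) → southwest.

SW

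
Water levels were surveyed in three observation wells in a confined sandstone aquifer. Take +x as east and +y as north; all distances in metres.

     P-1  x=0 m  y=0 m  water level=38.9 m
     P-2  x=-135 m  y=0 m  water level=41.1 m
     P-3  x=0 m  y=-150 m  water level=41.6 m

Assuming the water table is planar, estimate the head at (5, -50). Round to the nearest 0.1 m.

∂h/∂x = (41.1 − 38.9) / (-135 − 0) = -0.01630
∂h/∂y = (41.6 − 38.9) / (-150 − 0) = -0.01800
h(5, -50) = 38.9 + (-0.01630)·(5) + (-0.01800)·(-50) = 38.9 -0.081 +0.900 = 39.719 m.

39.7 m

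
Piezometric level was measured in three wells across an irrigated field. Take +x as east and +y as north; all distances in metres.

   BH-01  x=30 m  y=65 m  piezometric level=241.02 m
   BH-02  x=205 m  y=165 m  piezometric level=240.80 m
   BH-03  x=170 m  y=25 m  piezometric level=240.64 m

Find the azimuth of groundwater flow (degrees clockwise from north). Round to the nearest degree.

Taking BH-01 as reference: BH-02−BH-01 = (175, 100, -0.22); BH-03−BH-01 = (140, -40, -0.38).
Solve a·Δx + b·Δy = Δh: det = 175·(-40) − 140·100 = -21000.
∂h/∂x = [(-0.22)·(-40) − (-0.38)·100] / -21000 = -0.002229
∂h/∂y = [175·(-0.38) − 140·(-0.22)] / -21000 = +0.001700
Flow direction (−∇h) has components (+0.002229 E, -0.001700 N).
Azimuth = atan2(E, N) = atan2(+0.002229, -0.001700) = 127.3° ≈ 127°.

127°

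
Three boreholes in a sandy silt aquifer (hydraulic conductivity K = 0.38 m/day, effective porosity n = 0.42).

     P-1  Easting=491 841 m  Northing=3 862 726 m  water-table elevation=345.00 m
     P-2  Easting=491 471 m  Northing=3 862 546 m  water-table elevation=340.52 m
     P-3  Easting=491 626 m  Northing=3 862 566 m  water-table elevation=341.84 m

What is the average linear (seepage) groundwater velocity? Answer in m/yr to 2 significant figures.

With h = a·x + b·y + c and P-1 as origin, the differences give:
  (-370)·a + (-180)·b = -4.48
  (-215)·a + (-160)·b = -3.16
Eliminate b (×(-160) and ×(-180), subtract): 20500·a = 148.000 → a = ∂h/∂x = +0.007220
Back-substitute: b = ∂h/∂y = +0.01005.
|∇h| = √(0.007220² + 0.01005²) = 0.01237
Seepage velocity v = K·i/n = 0.38 × 0.01237 / 0.42 = 0.01119 m/day = 4.087 m/yr.

4.1 m/yr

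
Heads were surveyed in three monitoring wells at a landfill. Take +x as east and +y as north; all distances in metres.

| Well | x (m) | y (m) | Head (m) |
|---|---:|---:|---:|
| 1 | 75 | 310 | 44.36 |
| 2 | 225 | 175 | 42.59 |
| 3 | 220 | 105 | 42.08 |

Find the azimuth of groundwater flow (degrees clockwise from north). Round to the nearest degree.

Taking 1 as reference: 2−1 = (150, -135, -1.77); 3−1 = (145, -205, -2.28).
Determinant of the coordinate differences = 150·(-205) − 145·(-135) = -11175.
∂h/∂x = [(-1.77)·(-205) − (-2.28)·(-135)] / -11175 = -0.004926
∂h/∂y = [150·(-2.28) − 145·(-1.77)] / -11175 = +0.007638
Flow direction (−∇h) has components (+0.004926 E, -0.007638 N).
Azimuth = atan2(E, N) = atan2(+0.004926, -0.007638) = 147.2° ≈ 147°.

147°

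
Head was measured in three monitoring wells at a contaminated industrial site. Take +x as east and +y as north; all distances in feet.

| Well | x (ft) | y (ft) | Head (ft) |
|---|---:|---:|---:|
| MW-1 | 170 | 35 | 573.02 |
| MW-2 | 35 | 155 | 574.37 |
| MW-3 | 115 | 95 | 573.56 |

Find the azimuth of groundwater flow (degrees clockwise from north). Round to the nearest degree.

With h = a·x + b·y + c and MW-1 as origin, the differences give:
  (-135)·a + 120·b = +1.35
  (-55)·a + 60·b = +0.54
Eliminate b (×60 and ×120, subtract): -1500·a = 16.200 → a = ∂h/∂x = -0.01080
Back-substitute: b = ∂h/∂y = -0.0009000.
Flow direction (−∇h) has components (+0.01080 E, +0.0009000 N).
Azimuth = atan2(E, N) = atan2(+0.01080, +0.0009000) = 85.2° ≈ 085°.

085°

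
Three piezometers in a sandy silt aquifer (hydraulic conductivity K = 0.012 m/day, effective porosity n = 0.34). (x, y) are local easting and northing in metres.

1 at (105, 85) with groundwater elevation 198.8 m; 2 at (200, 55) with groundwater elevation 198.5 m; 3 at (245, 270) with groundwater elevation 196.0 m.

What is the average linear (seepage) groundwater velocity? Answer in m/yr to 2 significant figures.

Differences from 1: to 2 (Δx, Δy, Δh) = (95, -30, -0.3); to 3 = (140, 185, -2.8).
Determinant of the coordinate differences = 95·185 − 140·(-30) = 21775.
∂h/∂x = [(-0.3)·185 − (-2.8)·(-30)] / 21775 = -0.006406
∂h/∂y = [95·(-2.8) − 140·(-0.3)] / 21775 = -0.01029
|∇h| = √(-0.006406² + -0.01029²) = 0.01212
Seepage velocity v = K·i/n = 0.012 × 0.01212 / 0.34 = 0.0004278 m/day = 0.1563 m/yr.

0.16 m/yr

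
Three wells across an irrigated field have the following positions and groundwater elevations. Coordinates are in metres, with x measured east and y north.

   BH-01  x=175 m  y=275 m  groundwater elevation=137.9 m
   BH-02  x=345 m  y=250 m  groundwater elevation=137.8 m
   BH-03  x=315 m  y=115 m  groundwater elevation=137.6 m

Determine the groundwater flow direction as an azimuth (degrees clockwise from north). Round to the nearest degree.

167°

With h = a·x + b·y + c and BH-01 as origin, the differences give:
  170·a + (-25)·b = -0.1
  140·a + (-160)·b = -0.3
Eliminate b (×(-160) and ×(-25), subtract): -23700·a = 8.50 → a = ∂h/∂x = -0.0003586
Back-substitute: b = ∂h/∂y = +0.001561.
Flow direction (−∇h) has components (+0.0003586 E, -0.001561 N).
Azimuth = atan2(E, N) = atan2(+0.0003586, -0.001561) = 167.1° ≈ 167°.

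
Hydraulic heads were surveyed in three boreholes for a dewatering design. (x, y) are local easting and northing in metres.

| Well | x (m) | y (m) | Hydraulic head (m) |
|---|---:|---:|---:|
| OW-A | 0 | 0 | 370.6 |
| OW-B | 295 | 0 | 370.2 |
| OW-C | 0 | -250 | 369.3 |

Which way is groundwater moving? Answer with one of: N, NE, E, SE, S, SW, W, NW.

∂h/∂x = (370.2 − 370.6) / (295 − 0) = -0.001356
∂h/∂y = (369.3 − 370.6) / (-250 − 0) = +0.005200
Flow = −∇h = (+0.001356 east, -0.005200 north), which points south.

S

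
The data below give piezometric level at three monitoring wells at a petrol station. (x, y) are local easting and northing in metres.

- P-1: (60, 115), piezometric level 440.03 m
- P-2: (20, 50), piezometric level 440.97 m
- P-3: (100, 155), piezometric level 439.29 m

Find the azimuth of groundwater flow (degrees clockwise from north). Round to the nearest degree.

With h = a·x + b·y + c and P-1 as origin, the differences give:
  (-40)·a + (-65)·b = +0.94
  40·a + 40·b = -0.74
Eliminate b (×40 and ×(-65), subtract): 1000·a = -10.500 → a = ∂h/∂x = -0.01050
Back-substitute: b = ∂h/∂y = -0.008000.
Flow direction (−∇h) has components (+0.01050 E, +0.008000 N).
Azimuth = atan2(E, N) = atan2(+0.01050, +0.008000) = 52.7° ≈ 053°.

053°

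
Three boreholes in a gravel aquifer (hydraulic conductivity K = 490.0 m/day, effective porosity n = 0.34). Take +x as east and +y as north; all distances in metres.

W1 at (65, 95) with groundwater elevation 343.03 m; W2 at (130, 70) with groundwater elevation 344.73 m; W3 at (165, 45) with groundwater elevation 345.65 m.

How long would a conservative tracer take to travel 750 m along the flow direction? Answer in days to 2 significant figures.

Differences from W1: to W2 (Δx, Δy, Δh) = (65, -25, +1.70); to W3 = (100, -50, +2.62).
Determinant of the coordinate differences = 65·(-50) − 100·(-25) = -750.
∂h/∂x = [(+1.70)·(-50) − (+2.62)·(-25)] / -750 = +0.02600
∂h/∂y = [65·(+2.62) − 100·(+1.70)] / -750 = -0.0004000
|∇h| = √(0.02600² + -0.0004000²) = 0.026
Seepage velocity v = K·i/n = 490.0 × 0.026 / 0.34 = 37.47 m/day.
t = 750 / 37.47 = 20.02 days.

20 days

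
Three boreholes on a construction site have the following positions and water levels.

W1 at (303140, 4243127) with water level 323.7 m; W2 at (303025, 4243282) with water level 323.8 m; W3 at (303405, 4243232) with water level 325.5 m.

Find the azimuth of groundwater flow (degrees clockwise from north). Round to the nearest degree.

Taking W1 as reference: W2−W1 = (-115, 155, +0.1); W3−W1 = (265, 105, +1.8).
Solve a·Δx + b·Δy = Δh: det = (-115)·105 − 265·155 = -53150.
∂h/∂x = [(+0.1)·105 − (+1.8)·155] / -53150 = +0.005052
∂h/∂y = [(-115)·(+1.8) − 265·(+0.1)] / -53150 = +0.004393
Flow direction (−∇h) has components (-0.005052 E, -0.004393 N).
Azimuth = atan2(E, N) = atan2(-0.005052, -0.004393) = 229.0° ≈ 229°.

229°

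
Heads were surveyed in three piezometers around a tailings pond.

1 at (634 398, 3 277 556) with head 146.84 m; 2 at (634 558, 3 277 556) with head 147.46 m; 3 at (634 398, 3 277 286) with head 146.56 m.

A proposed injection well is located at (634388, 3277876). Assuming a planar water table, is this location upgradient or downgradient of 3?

upgradient

∂h/∂x = (147.46 − 146.84) / (634558 − 634398) = +0.003875
∂h/∂y = (146.56 − 146.84) / (3277286 − 3277556) = +0.001037
Head at (634388, 3277876) = 146.84 + (+0.003875)·(-10) + (+0.001037)·(320) = 147.13 m.
That is higher than the 146.56 m at 3, so the point is upgradient.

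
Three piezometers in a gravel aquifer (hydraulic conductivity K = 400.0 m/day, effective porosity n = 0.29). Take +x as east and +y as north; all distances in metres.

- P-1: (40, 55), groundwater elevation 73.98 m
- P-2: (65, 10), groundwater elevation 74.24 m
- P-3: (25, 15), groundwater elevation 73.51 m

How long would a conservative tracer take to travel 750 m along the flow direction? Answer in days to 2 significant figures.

28 days

Three-point gradient (reference P-1): Δ to P-2 = (25, -45, +0.26), Δ to P-3 = (-15, -40, -0.47).
∂h/∂x = +0.01884, ∂h/∂y = +0.004687 (det = -1675).
|∇h| = √(0.01884² + 0.004687²) = 0.01941
Seepage velocity v = K·i/n = 400.0 × 0.01941 / 0.29 = 26.77 m/day.
t = 750 / 26.77 = 28.02 days.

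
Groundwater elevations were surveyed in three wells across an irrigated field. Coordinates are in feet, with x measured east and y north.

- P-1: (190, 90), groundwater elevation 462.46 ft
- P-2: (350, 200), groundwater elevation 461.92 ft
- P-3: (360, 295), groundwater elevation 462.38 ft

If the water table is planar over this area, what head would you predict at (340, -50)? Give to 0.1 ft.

460.6 ft

With h = a·x + b·y + c and P-1 as origin, the differences give:
  160·a + 110·b = -0.54
  170·a + 205·b = -0.08
Eliminate b (×205 and ×110, subtract): 14100·a = -101.900 → a = ∂h/∂x = -0.007227
Back-substitute: b = ∂h/∂y = +0.005603.
h(340, -50) = 462.46 + (-0.007227)·(150) + (+0.005603)·(-140) = 462.46 -1.084 -0.784 = 460.592 ft.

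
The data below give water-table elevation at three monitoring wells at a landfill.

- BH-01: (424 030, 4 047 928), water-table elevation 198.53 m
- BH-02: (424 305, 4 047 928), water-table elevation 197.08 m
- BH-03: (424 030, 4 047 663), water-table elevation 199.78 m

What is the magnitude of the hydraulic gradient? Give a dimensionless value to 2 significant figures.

0.0071

∂h/∂x = (197.08 − 198.53) / (424305 − 424030) = -0.005273
∂h/∂y = (199.78 − 198.53) / (4047663 − 4047928) = -0.004717
|∇h| = √(-0.005273² + -0.004717²) = 0.007075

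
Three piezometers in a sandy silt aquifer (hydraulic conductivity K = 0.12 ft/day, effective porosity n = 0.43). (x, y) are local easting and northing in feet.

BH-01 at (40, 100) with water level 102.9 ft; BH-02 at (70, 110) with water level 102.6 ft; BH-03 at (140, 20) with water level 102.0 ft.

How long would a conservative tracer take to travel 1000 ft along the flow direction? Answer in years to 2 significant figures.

Taking BH-01 as reference: BH-02−BH-01 = (30, 10, -0.3); BH-03−BH-01 = (100, -80, -0.9).
Solve a·Δx + b·Δy = Δh: det = 30·(-80) − 100·10 = -3400.
∂h/∂x = [(-0.3)·(-80) − (-0.9)·10] / -3400 = -0.009706
∂h/∂y = [30·(-0.9) − 100·(-0.3)] / -3400 = -0.0008824
|∇h| = √(-0.009706² + -0.0008824²) = 0.009746
Seepage velocity v = K·i/n = 0.12 × 0.009746 / 0.43 = 0.00272 ft/day.
t = 1000 / 0.00272 = 3.676e+05 days = 1.01e+03 years.

1000 years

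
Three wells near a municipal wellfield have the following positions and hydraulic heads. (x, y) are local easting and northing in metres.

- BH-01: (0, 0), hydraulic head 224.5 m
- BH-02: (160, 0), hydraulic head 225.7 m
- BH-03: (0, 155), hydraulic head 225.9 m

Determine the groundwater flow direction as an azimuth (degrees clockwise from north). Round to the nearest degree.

220°

∂h/∂x = (225.7 − 224.5) / (160 − 0) = +0.007500
∂h/∂y = (225.9 − 224.5) / (155 − 0) = +0.009032
Flow direction (−∇h) has components (-0.007500 E, -0.009032 N).
Azimuth = atan2(E, N) = atan2(-0.007500, -0.009032) = 219.7° ≈ 220°.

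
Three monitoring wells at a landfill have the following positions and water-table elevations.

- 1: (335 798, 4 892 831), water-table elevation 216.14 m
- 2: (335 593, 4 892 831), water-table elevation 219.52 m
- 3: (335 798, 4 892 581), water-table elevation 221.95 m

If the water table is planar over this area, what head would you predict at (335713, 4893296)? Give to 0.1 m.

206.7 m

∂h/∂x = (219.52 − 216.14) / (335593 − 335798) = -0.01649
∂h/∂y = (221.95 − 216.14) / (4892581 − 4892831) = -0.02324
h(335713, 4893296) = 216.14 + (-0.01649)·(-85) + (-0.02324)·(465) = 216.14 +1.401 -10.807 = 206.735 m.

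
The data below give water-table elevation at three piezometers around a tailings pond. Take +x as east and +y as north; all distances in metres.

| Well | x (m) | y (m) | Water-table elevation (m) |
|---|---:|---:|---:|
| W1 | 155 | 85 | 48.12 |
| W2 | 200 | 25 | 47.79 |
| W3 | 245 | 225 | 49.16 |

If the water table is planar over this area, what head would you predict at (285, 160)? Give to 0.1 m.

Differences from W1: to W2 (Δx, Δy, Δh) = (45, -60, -0.33); to W3 = (90, 140, +1.04).
Determinant of the coordinate differences = 45·140 − 90·(-60) = 11700.
∂h/∂x = [(-0.33)·140 − (+1.04)·(-60)] / 11700 = +0.001385
∂h/∂y = [45·(+1.04) − 90·(-0.33)] / 11700 = +0.006538
h(285, 160) = 48.12 + (+0.001385)·(130) + (+0.006538)·(75) = 48.12 +0.180 +0.490 = 48.790 m.

48.8 m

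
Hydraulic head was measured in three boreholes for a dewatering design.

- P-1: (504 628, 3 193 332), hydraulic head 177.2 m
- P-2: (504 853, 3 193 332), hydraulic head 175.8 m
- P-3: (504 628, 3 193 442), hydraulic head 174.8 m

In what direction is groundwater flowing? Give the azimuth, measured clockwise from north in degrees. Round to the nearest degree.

016°

∂h/∂x = (175.8 − 177.2) / (504853 − 504628) = -0.006222
∂h/∂y = (174.8 − 177.2) / (3193442 − 3193332) = -0.02182
Flow direction (−∇h) has components (+0.006222 E, +0.02182 N).
Azimuth = atan2(E, N) = atan2(+0.006222, +0.02182) = 15.9° ≈ 016°.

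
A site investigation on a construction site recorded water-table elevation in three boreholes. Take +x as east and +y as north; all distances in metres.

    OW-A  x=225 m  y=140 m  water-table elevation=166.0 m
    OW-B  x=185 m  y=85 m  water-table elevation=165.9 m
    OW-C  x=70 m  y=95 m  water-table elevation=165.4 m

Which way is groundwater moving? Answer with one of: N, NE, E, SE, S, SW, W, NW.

With h = a·x + b·y + c and OW-A as origin, the differences give:
  (-40)·a + (-55)·b = -0.1
  (-155)·a + (-45)·b = -0.6
Eliminate b (×(-45) and ×(-55), subtract): -6725·a = -28.50 → a = ∂h/∂x = +0.004238
Back-substitute: b = ∂h/∂y = -0.001264.
Flow = −∇h = (-0.004238 east, +0.001264 north), which points west.

W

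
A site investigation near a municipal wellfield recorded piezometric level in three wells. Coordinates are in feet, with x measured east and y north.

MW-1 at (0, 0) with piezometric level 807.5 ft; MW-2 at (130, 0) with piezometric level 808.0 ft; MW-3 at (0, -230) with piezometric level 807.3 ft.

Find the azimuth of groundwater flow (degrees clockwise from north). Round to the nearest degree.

257°

∂h/∂x = (808.0 − 807.5) / (130 − 0) = +0.003846
∂h/∂y = (807.3 − 807.5) / (-230 − 0) = +0.0008696
Flow direction (−∇h) has components (-0.003846 E, -0.0008696 N).
Azimuth = atan2(E, N) = atan2(-0.003846, -0.0008696) = 257.3° ≈ 257°.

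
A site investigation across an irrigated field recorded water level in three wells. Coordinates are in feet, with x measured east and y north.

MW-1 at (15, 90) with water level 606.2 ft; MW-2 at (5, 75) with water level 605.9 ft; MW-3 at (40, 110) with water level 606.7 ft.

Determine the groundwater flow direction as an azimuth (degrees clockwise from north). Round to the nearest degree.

211°

Taking MW-1 as reference: MW-2−MW-1 = (-10, -15, -0.3); MW-3−MW-1 = (25, 20, +0.5).
Determinant of the coordinate differences = (-10)·20 − 25·(-15) = 175.
∂h/∂x = [(-0.3)·20 − (+0.5)·(-15)] / 175 = +0.008571
∂h/∂y = [(-10)·(+0.5) − 25·(-0.3)] / 175 = +0.01429
Flow direction (−∇h) has components (-0.008571 E, -0.01429 N).
Azimuth = atan2(E, N) = atan2(-0.008571, -0.01429) = 211.0° ≈ 211°.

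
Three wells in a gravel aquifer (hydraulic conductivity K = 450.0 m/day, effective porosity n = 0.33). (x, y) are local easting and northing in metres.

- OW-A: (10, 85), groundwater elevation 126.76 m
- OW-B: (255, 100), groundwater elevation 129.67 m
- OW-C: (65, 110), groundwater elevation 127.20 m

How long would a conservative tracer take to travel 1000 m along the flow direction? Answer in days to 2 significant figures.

46 days

Differences from OW-A: to OW-B (Δx, Δy, Δh) = (245, 15, +2.91); to OW-C = (55, 25, +0.44).
Solve a·Δx + b·Δy = Δh: det = 245·25 − 55·15 = 5300.
∂h/∂x = [(+2.91)·25 − (+0.44)·15] / 5300 = +0.01248
∂h/∂y = [245·(+0.44) − 55·(+2.91)] / 5300 = -0.009858
|∇h| = √(0.01248² + -0.009858²) = 0.0159
Seepage velocity v = K·i/n = 450.0 × 0.0159 / 0.33 = 21.68 m/day.
t = 1000 / 21.68 = 46.13 days.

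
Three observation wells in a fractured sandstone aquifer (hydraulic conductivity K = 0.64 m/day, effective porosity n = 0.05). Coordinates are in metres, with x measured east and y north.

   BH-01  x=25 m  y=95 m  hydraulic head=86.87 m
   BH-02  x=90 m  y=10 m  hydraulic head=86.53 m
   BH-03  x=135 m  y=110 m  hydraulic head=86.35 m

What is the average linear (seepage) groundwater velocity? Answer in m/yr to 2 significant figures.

Taking BH-01 as reference: BH-02−BH-01 = (65, -85, -0.34); BH-03−BH-01 = (110, 15, -0.52).
Solve a·Δx + b·Δy = Δh: det = 65·15 − 110·(-85) = 10325.
∂h/∂x = [(-0.34)·15 − (-0.52)·(-85)] / 10325 = -0.004775
∂h/∂y = [65·(-0.52) − 110·(-0.34)] / 10325 = +0.0003487
|∇h| = √(-0.004775² + 0.0003487²) = 0.004788
Seepage velocity v = K·i/n = 0.64 × 0.004788 / 0.05 = 0.06129 m/day = 22.39 m/yr.

22 m/yr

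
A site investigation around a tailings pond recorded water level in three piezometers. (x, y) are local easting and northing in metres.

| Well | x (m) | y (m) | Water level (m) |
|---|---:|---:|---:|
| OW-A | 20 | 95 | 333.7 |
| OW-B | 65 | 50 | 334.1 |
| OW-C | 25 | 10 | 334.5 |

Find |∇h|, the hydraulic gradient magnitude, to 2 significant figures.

With h = a·x + b·y + c and OW-A as origin, the differences give:
  45·a + (-45)·b = +0.4
  5·a + (-85)·b = +0.8
Eliminate b (×(-85) and ×(-45), subtract): -3600·a = 2.00 → a = ∂h/∂x = -0.0005556
Back-substitute: b = ∂h/∂y = -0.009444.
|∇h| = √(-0.0005556² + -0.009444²) = 0.00946

0.0095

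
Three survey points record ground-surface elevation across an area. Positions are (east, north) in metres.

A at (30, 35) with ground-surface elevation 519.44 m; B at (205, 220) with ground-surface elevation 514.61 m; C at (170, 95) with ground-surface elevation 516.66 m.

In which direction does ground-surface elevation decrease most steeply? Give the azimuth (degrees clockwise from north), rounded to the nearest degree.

With z = a·x + b·y + c and A as origin, the differences give:
  175·a + 185·b = -4.83
  140·a + 60·b = -2.78
Eliminate b (×60 and ×185, subtract): -15400·a = 224.500 → a = ∂z/∂x = -0.01458
Back-substitute: b = ∂z/∂y = -0.01232.
Steepest decrease is along −∇f: components (+0.01458 E, +0.01232 N).
Azimuth = atan2(+0.01458, +0.01232) = 49.8° ≈ 050°.

050°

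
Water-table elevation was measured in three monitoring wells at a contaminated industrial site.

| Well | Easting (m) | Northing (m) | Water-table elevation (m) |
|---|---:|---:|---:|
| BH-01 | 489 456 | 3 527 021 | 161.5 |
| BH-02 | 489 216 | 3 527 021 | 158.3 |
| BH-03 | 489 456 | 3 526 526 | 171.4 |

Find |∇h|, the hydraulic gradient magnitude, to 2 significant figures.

∂h/∂x = (158.3 − 161.5) / (489216 − 489456) = +0.01333
∂h/∂y = (171.4 − 161.5) / (3526526 − 3527021) = -0.02000
|∇h| = √(0.01333² + -0.02000²) = 0.02404

0.024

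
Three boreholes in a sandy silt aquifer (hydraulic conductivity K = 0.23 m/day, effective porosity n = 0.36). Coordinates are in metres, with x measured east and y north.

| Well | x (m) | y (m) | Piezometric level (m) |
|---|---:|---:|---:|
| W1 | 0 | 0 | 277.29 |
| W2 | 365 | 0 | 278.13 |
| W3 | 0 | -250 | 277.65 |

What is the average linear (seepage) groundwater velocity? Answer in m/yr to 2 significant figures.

∂h/∂x = (278.13 − 277.29) / (365 − 0) = +0.002301
∂h/∂y = (277.65 − 277.29) / (-250 − 0) = -0.001440
|∇h| = √(0.002301² + -0.001440²) = 0.002714
Seepage velocity v = K·i/n = 0.23 × 0.002714 / 0.36 = 0.001734 m/day = 0.6333 m/yr.

0.63 m/yr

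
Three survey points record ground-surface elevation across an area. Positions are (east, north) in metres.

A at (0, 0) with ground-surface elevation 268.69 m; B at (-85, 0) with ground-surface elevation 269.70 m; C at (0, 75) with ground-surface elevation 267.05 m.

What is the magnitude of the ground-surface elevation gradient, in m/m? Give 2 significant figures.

0.025 m/m

∂z/∂x = (269.70 − 268.69) / (-85 − 0) = -0.01188
∂z/∂y = (267.05 − 268.69) / (75 − 0) = -0.02187
|∇f| = √(-0.01188² + -0.02187²) = 0.02489 m/m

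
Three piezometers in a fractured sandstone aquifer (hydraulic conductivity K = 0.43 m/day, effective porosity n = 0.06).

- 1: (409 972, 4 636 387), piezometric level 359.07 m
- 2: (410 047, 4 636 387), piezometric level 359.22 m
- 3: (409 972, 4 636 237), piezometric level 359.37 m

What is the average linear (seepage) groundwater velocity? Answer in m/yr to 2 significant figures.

∂h/∂x = (359.22 − 359.07) / (410047 − 409972) = +0.002000
∂h/∂y = (359.37 − 359.07) / (4636237 − 4636387) = -0.002000
|∇h| = √(0.002000² + -0.002000²) = 0.002828
Seepage velocity v = K·i/n = 0.43 × 0.002828 / 0.06 = 0.02027 m/day = 7.404 m/yr.

7.4 m/yr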